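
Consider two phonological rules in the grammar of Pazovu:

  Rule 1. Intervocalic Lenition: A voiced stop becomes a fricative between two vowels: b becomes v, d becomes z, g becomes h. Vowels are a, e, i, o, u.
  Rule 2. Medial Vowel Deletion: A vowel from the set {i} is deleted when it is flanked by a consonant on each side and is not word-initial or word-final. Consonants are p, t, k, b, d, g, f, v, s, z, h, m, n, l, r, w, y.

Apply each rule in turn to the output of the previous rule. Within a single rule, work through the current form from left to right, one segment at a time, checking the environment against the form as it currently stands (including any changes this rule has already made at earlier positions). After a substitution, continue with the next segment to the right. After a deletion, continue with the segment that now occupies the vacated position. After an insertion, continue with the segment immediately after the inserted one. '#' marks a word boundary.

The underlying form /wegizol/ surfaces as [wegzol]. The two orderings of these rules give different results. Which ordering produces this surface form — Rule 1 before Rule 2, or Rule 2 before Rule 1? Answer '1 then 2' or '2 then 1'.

2 then 1

Order 1 then 2:
  1 Intervocalic Lenition: [wegizol] → [wehizol]
  2 Medial Vowel Deletion: [wehizol] → [wehzol]
  result: [wehzol]
Order 2 then 1:
  2 Medial Vowel Deletion: [wegizol] → [wegzol]
  1 Intervocalic Lenition: no change — [wegzol]
  result: [wegzol]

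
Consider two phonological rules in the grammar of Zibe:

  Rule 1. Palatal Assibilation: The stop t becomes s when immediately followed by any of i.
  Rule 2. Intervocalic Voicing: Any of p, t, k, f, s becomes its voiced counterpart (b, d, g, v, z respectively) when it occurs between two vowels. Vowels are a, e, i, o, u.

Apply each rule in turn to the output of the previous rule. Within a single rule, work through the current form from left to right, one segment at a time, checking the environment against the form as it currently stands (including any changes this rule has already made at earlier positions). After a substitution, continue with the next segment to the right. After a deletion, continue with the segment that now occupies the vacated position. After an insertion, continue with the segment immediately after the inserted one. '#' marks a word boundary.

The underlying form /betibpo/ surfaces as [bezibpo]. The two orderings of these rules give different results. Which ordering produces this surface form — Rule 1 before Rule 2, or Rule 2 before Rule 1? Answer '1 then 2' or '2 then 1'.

Order 1 then 2:
  1 Palatal Assibilation: [betibpo] → [besibpo]
  2 Intervocalic Voicing: [besibpo] → [bezibpo]
  result: [bezibpo]
Order 2 then 1:
  2 Intervocalic Voicing: [betibpo] → [bedibpo]
  1 Palatal Assibilation: no change — [bedibpo]
  result: [bedibpo]

1 then 2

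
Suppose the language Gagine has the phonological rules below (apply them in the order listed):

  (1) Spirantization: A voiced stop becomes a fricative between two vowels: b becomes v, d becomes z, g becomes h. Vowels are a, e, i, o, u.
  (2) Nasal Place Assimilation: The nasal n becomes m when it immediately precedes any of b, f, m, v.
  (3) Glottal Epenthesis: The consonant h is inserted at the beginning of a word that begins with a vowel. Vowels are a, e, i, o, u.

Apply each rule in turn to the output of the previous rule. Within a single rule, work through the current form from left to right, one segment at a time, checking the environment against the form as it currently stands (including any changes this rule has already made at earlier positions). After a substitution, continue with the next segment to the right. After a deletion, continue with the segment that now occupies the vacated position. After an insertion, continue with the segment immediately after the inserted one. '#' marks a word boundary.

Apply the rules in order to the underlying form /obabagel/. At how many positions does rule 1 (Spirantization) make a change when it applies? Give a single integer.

(1) Spirantization: [obabagel] → [ovavahel]
(2) Nasal Place Assimilation: no change — [ovavahel]
(3) Glottal Epenthesis: [ovavahel] → [hovavahel]
Rule 1 changed 3 position(s).

3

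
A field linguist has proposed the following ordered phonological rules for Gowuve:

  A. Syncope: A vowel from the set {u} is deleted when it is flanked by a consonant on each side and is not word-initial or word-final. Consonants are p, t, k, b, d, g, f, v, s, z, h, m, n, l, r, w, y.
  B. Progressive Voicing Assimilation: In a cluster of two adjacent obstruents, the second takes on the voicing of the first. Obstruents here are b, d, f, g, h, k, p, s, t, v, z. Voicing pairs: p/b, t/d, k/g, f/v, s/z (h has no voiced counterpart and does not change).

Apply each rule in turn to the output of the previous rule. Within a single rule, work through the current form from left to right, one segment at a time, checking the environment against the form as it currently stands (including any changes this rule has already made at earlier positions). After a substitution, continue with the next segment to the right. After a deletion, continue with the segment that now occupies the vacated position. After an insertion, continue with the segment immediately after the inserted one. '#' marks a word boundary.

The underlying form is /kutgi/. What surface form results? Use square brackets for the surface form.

[ktki]

A Syncope: [kutgi] → [ktgi]
B Progressive Voicing Assimilation: [ktgi] → [ktki]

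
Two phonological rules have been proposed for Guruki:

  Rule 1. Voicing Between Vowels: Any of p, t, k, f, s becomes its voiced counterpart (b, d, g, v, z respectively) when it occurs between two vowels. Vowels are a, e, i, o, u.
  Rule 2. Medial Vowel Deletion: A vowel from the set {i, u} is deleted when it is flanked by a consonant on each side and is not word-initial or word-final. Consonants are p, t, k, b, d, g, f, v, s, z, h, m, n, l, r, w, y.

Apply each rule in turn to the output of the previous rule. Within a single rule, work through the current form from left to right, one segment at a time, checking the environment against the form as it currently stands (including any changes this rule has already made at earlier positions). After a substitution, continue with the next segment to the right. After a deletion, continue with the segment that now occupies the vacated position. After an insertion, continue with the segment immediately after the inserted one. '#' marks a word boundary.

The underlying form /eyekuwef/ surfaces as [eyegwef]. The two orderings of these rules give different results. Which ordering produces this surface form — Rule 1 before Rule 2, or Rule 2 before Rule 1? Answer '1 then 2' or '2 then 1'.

Order 1 then 2:
  1 Voicing Between Vowels: [eyekuwef] → [eyeguwef]
  2 Medial Vowel Deletion: [eyeguwef] → [eyegwef]
  result: [eyegwef]
Order 2 then 1:
  2 Medial Vowel Deletion: [eyekuwef] → [eyekwef]
  1 Voicing Between Vowels: no change — [eyekwef]
  result: [eyekwef]

1 then 2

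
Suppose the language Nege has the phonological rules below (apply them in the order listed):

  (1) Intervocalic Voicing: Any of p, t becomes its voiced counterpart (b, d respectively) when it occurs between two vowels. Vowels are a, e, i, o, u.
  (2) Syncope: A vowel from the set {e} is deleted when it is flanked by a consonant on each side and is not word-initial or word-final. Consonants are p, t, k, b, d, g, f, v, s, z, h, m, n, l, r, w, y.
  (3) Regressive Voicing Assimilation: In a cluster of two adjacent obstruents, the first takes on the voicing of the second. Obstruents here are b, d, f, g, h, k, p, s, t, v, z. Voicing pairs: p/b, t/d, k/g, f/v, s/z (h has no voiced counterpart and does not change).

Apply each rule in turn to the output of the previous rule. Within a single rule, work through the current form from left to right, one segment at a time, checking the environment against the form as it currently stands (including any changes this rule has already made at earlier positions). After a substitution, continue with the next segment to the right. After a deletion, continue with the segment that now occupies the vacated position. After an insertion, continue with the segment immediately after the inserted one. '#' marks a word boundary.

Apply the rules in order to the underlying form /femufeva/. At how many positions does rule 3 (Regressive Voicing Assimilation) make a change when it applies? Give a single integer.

(1) Intervocalic Voicing: no change — [femufeva]
(2) Syncope: [femufeva] → [fmufva]
(3) Regressive Voicing Assimilation: [fmufva] → [fmuvva]
Rule 3 changed 1 position(s).

1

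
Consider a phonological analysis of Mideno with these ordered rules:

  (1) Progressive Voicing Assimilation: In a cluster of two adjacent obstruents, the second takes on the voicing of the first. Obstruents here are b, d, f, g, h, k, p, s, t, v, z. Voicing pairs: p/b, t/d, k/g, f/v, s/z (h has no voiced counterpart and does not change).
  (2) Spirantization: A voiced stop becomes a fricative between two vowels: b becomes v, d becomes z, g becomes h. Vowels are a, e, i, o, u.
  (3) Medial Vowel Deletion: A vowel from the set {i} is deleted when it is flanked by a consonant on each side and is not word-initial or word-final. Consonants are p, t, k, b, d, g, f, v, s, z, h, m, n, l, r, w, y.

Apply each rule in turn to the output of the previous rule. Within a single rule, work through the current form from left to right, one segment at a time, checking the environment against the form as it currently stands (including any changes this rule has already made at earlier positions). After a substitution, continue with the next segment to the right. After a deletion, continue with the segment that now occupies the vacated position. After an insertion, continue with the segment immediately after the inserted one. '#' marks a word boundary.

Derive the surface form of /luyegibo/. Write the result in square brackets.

(1) Progressive Voicing Assimilation: no change — [luyegibo]
(2) Spirantization: [luyegibo] → [luyehivo]
(3) Medial Vowel Deletion: [luyehivo] → [luyehvo]

[luyehvo]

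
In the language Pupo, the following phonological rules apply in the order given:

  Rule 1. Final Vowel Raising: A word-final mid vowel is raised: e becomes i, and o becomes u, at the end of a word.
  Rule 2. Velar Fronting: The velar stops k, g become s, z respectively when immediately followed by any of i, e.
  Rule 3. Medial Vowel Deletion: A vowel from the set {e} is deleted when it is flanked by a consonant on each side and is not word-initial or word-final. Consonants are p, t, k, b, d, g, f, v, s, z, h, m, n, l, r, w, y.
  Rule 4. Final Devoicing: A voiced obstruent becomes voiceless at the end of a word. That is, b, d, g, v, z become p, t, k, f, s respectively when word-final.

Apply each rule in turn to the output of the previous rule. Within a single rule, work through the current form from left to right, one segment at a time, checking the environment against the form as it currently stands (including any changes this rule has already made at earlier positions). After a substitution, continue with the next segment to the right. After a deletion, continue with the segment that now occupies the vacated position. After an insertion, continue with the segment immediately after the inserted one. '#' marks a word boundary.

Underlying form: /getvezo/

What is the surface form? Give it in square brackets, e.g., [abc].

[ztvzu]

Rule 1 Final Vowel Raising: [getvezo] → [getvezu]
Rule 2 Velar Fronting: [getvezu] → [zetvezu]
Rule 3 Medial Vowel Deletion: [zetvezu] → [ztvzu]
Rule 4 Final Devoicing: no change — [ztvzu]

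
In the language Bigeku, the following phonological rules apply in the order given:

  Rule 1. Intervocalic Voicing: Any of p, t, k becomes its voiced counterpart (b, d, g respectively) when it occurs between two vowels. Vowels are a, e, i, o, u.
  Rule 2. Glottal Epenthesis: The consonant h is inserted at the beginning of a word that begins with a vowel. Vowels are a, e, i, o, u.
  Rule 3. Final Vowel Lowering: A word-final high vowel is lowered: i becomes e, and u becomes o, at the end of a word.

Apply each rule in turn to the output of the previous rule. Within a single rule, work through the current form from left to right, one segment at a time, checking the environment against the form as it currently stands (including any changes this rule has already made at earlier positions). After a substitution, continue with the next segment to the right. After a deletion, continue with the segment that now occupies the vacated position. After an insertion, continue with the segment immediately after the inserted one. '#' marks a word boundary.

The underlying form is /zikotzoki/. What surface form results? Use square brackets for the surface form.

[zigotzoge]

Rule 1 Intervocalic Voicing: [zikotzoki] → [zigotzogi]
Rule 2 Glottal Epenthesis: no change — [zigotzogi]
Rule 3 Final Vowel Lowering: [zigotzogi] → [zigotzoge]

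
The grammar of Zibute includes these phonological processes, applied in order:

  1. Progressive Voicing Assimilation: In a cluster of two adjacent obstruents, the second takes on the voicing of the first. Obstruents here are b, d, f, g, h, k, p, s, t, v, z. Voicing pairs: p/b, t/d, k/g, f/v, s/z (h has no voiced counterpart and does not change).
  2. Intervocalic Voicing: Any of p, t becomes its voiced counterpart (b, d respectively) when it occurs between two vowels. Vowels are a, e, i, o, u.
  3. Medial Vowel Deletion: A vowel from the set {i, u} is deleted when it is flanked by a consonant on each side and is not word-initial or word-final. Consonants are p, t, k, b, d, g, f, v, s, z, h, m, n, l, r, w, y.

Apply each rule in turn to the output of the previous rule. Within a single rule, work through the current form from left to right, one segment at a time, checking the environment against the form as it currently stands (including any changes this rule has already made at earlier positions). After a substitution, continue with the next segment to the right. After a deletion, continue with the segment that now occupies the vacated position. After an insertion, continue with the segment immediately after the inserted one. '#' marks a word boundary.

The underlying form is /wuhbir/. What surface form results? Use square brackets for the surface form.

1 Progressive Voicing Assimilation: [wuhbir] → [wuhpir]
2 Intervocalic Voicing: no change — [wuhpir]
3 Medial Vowel Deletion: [wuhpir] → [whpr]

[whpr]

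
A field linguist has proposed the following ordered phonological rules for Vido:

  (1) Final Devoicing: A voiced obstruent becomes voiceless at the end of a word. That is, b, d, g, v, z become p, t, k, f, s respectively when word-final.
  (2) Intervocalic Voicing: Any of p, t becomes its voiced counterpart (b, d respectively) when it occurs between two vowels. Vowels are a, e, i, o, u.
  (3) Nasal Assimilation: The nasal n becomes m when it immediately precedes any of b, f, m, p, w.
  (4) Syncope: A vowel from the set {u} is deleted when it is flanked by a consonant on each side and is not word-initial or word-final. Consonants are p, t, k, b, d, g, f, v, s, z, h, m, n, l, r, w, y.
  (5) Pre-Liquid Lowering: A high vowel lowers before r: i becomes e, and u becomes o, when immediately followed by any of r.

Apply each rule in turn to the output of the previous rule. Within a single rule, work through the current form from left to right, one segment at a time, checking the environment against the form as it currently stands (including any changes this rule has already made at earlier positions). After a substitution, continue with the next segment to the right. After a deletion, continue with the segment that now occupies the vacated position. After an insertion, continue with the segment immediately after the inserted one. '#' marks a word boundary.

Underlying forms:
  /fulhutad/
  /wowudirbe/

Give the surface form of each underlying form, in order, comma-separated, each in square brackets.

/fulhutad/:
  (1) Final Devoicing: [fulhutad] → [fulhutat]
  (2) Intervocalic Voicing: [fulhutat] → [fulhudat]
  (3) Nasal Assimilation: no change — [fulhudat]
  (4) Syncope: [fulhudat] → [flhdat]
  (5) Pre-Liquid Lowering: no change — [flhdat]
/wowudirbe/:
  (1) Final Devoicing: no change — [wowudirbe]
  (2) Intervocalic Voicing: no change — [wowudirbe]
  (3) Nasal Assimilation: no change — [wowudirbe]
  (4) Syncope: [wowudirbe] → [wowdirbe]
  (5) Pre-Liquid Lowering: [wowdirbe] → [wowderbe]

[flhdat], [wowderbe]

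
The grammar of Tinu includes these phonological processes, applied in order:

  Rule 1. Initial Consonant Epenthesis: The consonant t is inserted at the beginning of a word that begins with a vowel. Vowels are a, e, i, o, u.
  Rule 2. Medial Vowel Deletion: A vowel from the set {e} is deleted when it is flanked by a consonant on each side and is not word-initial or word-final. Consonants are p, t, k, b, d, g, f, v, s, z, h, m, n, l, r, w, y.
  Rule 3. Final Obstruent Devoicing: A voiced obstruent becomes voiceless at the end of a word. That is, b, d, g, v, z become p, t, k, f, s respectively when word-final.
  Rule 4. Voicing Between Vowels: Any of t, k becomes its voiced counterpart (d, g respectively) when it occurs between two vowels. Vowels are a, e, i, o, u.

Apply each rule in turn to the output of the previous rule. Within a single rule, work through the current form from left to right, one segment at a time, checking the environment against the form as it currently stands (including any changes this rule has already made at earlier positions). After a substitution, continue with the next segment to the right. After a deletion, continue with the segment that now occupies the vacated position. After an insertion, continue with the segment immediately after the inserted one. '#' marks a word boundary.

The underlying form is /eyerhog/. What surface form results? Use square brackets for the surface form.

Rule 1 Initial Consonant Epenthesis: [eyerhog] → [teyerhog]
Rule 2 Medial Vowel Deletion: [teyerhog] → [tyrhog]
Rule 3 Final Obstruent Devoicing: [tyrhog] → [tyrhok]
Rule 4 Voicing Between Vowels: no change — [tyrhok]

[tyrhok]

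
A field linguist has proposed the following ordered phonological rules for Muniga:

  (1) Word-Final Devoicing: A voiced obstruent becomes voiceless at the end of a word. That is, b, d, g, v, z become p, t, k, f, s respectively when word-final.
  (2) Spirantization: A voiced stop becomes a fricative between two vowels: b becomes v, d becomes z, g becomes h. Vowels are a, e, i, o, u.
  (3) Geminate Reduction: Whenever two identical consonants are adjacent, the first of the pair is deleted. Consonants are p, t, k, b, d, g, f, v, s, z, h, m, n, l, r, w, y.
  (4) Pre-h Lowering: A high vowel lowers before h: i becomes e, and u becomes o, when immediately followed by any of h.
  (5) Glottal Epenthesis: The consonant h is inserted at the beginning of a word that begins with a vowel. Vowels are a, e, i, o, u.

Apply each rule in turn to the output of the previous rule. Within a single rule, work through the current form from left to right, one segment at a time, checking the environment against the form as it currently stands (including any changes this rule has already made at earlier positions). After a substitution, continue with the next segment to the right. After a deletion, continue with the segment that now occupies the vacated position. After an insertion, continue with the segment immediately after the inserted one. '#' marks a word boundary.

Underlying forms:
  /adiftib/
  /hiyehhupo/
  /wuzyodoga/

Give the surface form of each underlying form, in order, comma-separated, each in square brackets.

[haziftip], [hiyehupo], [wuzyozoha]

/adiftib/:
  (1) Word-Final Devoicing: [adiftib] → [adiftip]
  (2) Spirantization: [adiftip] → [aziftip]
  (3) Geminate Reduction: no change — [aziftip]
  (4) Pre-h Lowering: no change — [aziftip]
  (5) Glottal Epenthesis: [aziftip] → [haziftip]
/hiyehhupo/:
  (1) Word-Final Devoicing: no change — [hiyehhupo]
  (2) Spirantization: no change — [hiyehhupo]
  (3) Geminate Reduction: [hiyehhupo] → [hiyehupo]
  (4) Pre-h Lowering: no change — [hiyehupo]
  (5) Glottal Epenthesis: no change — [hiyehupo]
/wuzyodoga/:
  (1) Word-Final Devoicing: no change — [wuzyodoga]
  (2) Spirantization: [wuzyodoga] → [wuzyozoha]
  (3) Geminate Reduction: no change — [wuzyozoha]
  (4) Pre-h Lowering: no change — [wuzyozoha]
  (5) Glottal Epenthesis: no change — [wuzyozoha]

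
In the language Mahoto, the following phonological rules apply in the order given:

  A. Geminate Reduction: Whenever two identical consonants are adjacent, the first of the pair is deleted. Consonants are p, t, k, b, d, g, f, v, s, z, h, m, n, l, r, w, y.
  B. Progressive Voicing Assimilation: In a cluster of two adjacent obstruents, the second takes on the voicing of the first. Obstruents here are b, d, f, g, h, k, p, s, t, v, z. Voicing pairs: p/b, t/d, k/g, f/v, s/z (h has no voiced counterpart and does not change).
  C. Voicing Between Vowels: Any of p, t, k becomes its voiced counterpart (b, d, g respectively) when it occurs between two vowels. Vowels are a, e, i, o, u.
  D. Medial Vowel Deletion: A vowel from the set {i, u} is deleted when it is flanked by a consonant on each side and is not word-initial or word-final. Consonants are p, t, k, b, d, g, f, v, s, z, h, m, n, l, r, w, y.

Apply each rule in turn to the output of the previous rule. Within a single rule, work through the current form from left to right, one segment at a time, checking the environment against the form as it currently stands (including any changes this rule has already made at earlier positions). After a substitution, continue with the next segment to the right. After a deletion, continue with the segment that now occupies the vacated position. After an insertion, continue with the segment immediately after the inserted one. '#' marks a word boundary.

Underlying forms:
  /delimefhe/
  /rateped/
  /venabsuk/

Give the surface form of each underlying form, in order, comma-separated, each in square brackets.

/delimefhe/:
  A Geminate Reduction: no change — [delimefhe]
  B Progressive Voicing Assimilation: no change — [delimefhe]
  C Voicing Between Vowels: no change — [delimefhe]
  D Medial Vowel Deletion: [delimefhe] → [delmefhe]
/rateped/:
  A Geminate Reduction: no change — [rateped]
  B Progressive Voicing Assimilation: no change — [rateped]
  C Voicing Between Vowels: [rateped] → [radebed]
  D Medial Vowel Deletion: no change — [radebed]
/venabsuk/:
  A Geminate Reduction: no change — [venabsuk]
  B Progressive Voicing Assimilation: [venabsuk] → [venabzuk]
  C Voicing Between Vowels: no change — [venabzuk]
  D Medial Vowel Deletion: [venabzuk] → [venabzk]

[delmefhe], [radebed], [venabzk]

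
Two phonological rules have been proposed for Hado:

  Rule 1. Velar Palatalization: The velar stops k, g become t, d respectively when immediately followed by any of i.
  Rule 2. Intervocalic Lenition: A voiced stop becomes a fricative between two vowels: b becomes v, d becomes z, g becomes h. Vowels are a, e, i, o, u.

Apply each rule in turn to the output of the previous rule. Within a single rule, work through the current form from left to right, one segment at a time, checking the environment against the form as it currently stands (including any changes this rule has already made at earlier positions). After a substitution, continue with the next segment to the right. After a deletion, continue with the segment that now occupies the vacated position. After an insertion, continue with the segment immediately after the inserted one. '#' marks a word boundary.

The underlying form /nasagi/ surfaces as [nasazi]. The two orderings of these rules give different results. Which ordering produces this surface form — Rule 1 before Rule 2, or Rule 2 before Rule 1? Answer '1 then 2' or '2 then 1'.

Order 1 then 2:
  1 Velar Palatalization: [nasagi] → [nasadi]
  2 Intervocalic Lenition: [nasadi] → [nasazi]
  result: [nasazi]
Order 2 then 1:
  2 Intervocalic Lenition: [nasagi] → [nasahi]
  1 Velar Palatalization: no change — [nasahi]
  result: [nasahi]

1 then 2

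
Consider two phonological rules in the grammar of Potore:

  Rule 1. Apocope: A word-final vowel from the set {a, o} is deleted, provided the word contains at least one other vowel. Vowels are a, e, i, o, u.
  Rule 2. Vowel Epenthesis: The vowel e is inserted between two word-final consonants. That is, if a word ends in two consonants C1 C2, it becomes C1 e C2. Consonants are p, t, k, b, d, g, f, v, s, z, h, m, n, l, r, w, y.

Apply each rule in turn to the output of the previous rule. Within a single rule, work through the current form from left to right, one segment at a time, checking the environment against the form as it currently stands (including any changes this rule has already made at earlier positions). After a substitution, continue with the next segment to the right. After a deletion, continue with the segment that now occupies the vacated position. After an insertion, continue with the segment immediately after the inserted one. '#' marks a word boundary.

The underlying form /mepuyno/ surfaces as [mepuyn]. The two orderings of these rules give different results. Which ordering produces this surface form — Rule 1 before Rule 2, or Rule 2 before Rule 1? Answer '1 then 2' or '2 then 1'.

2 then 1

Order 1 then 2:
  1 Apocope: [mepuyno] → [mepuyn]
  2 Vowel Epenthesis: [mepuyn] → [mepuyen]
  result: [mepuyen]
Order 2 then 1:
  2 Vowel Epenthesis: no change — [mepuyno]
  1 Apocope: [mepuyno] → [mepuyn]
  result: [mepuyn]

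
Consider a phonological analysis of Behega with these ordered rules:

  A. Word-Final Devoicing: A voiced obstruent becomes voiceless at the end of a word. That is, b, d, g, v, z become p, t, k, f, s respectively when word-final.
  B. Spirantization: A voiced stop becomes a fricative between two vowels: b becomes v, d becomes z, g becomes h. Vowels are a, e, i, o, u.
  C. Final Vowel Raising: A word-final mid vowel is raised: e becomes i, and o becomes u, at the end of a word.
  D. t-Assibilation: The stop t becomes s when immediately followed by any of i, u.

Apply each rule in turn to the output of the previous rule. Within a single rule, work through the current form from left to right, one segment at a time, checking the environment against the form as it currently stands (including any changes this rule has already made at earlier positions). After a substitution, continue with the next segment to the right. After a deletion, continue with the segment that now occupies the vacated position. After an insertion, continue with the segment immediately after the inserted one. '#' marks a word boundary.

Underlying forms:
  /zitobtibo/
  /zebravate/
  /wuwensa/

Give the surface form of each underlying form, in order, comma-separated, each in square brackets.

[zitobsivu], [zebravasi], [wuwensa]

/zitobtibo/:
  A Word-Final Devoicing: no change — [zitobtibo]
  B Spirantization: [zitobtibo] → [zitobtivo]
  C Final Vowel Raising: [zitobtivo] → [zitobtivu]
  D t-Assibilation: [zitobtivu] → [zitobsivu]
/zebravate/:
  A Word-Final Devoicing: no change — [zebravate]
  B Spirantization: no change — [zebravate]
  C Final Vowel Raising: [zebravate] → [zebravati]
  D t-Assibilation: [zebravati] → [zebravasi]
/wuwensa/:
  A Word-Final Devoicing: no change — [wuwensa]
  B Spirantization: no change — [wuwensa]
  C Final Vowel Raising: no change — [wuwensa]
  D t-Assibilation: no change — [wuwensa]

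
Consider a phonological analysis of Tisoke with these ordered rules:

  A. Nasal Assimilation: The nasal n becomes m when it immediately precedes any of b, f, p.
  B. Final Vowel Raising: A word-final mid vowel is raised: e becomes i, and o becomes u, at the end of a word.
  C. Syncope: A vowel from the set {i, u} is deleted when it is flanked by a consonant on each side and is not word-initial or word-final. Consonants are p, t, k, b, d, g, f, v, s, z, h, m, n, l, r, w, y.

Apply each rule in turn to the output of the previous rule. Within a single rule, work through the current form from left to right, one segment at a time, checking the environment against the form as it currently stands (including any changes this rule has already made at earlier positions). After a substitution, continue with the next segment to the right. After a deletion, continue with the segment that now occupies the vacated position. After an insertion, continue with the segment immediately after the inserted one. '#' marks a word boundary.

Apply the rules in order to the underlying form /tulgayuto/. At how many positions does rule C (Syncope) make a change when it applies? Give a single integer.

A Nasal Assimilation: no change — [tulgayuto]
B Final Vowel Raising: [tulgayuto] → [tulgayutu]
C Syncope: [tulgayutu] → [tlgaytu]
Rule C changed 2 position(s).

2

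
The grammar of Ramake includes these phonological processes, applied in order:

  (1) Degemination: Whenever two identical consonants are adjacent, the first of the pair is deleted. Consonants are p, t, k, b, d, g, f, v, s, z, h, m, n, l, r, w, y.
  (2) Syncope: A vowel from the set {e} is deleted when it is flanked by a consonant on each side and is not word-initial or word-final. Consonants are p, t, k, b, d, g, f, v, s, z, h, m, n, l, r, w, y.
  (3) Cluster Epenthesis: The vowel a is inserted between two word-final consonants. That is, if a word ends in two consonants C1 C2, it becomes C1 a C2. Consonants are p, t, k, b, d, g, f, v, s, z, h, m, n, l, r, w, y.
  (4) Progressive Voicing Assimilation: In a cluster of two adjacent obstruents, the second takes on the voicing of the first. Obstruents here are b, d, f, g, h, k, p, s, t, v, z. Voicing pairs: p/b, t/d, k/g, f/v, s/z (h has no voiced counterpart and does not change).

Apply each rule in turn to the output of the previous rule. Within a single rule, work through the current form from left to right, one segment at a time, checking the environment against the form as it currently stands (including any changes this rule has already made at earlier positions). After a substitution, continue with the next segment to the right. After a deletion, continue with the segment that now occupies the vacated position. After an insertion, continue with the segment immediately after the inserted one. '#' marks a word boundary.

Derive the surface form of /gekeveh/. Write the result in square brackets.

(1) Degemination: no change — [gekeveh]
(2) Syncope: [gekeveh] → [gkvh]
(3) Cluster Epenthesis: [gkvh] → [gkvah]
(4) Progressive Voicing Assimilation: [gkvah] → [ggvah]

[ggvah]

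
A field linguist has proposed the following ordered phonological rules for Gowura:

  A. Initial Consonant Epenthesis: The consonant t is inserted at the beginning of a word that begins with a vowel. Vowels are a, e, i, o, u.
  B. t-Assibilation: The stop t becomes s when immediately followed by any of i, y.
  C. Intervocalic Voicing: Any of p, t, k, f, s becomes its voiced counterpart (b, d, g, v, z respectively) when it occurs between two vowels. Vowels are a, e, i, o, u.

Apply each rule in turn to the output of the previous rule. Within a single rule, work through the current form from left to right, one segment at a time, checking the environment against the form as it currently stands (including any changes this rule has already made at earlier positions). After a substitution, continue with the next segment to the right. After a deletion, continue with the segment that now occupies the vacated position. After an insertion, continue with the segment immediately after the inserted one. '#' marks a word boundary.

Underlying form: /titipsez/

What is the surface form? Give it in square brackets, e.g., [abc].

[sizipsez]

A Initial Consonant Epenthesis: no change — [titipsez]
B t-Assibilation: [titipsez] → [sisipsez]
C Intervocalic Voicing: [sisipsez] → [sizipsez]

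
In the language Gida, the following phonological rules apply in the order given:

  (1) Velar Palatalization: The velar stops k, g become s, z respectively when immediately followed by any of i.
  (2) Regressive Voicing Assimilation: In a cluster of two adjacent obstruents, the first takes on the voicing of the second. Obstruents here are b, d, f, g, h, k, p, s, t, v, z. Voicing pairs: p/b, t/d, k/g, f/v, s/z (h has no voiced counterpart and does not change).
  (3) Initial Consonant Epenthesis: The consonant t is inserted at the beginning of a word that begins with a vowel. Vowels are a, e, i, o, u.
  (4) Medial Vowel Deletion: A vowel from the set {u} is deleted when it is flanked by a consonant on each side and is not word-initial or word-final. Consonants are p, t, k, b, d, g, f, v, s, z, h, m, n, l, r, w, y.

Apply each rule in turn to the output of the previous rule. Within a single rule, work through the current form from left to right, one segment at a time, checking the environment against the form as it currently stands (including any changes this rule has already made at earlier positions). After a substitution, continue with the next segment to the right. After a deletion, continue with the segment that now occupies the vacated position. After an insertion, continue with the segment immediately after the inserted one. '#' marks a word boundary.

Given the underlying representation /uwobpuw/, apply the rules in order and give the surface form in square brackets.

[twoppw]

(1) Velar Palatalization: no change — [uwobpuw]
(2) Regressive Voicing Assimilation: [uwobpuw] → [uwoppuw]
(3) Initial Consonant Epenthesis: [uwoppuw] → [tuwoppuw]
(4) Medial Vowel Deletion: [tuwoppuw] → [twoppw]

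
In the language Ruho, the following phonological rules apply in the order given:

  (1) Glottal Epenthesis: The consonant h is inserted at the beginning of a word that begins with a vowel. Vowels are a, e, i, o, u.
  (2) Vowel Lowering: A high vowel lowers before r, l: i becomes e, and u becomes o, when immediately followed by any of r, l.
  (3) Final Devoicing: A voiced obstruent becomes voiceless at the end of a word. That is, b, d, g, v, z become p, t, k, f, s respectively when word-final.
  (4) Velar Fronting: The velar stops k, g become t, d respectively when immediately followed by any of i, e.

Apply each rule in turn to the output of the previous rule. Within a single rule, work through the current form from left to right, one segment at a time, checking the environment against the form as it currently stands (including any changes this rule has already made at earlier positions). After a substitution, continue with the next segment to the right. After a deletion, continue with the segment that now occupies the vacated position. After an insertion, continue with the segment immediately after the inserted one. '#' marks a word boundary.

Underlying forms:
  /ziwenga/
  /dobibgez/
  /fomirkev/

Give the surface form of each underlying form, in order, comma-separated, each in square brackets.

/ziwenga/:
  (1) Glottal Epenthesis: no change — [ziwenga]
  (2) Vowel Lowering: no change — [ziwenga]
  (3) Final Devoicing: no change — [ziwenga]
  (4) Velar Fronting: no change — [ziwenga]
/dobibgez/:
  (1) Glottal Epenthesis: no change — [dobibgez]
  (2) Vowel Lowering: no change — [dobibgez]
  (3) Final Devoicing: [dobibgez] → [dobibges]
  (4) Velar Fronting: [dobibges] → [dobibdes]
/fomirkev/:
  (1) Glottal Epenthesis: no change — [fomirkev]
  (2) Vowel Lowering: [fomirkev] → [fomerkev]
  (3) Final Devoicing: [fomerkev] → [fomerkef]
  (4) Velar Fronting: [fomerkef] → [fomertef]

[ziwenga], [dobibdes], [fomertef]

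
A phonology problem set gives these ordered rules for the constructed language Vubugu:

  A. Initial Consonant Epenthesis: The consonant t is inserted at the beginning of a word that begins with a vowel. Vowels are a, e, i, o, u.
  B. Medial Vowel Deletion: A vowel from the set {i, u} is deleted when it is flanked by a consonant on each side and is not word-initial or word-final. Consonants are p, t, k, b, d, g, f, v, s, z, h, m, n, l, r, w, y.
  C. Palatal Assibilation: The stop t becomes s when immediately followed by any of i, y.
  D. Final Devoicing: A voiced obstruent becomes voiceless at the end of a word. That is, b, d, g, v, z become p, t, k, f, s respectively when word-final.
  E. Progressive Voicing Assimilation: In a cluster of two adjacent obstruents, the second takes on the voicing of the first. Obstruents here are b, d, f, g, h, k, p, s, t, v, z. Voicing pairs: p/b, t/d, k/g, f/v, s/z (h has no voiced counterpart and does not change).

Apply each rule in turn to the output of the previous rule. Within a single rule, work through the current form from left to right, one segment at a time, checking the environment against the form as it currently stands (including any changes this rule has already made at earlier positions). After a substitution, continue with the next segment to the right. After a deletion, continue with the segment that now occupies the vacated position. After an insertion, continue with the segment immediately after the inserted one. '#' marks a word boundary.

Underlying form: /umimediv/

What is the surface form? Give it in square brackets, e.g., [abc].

[tmmedv]

A Initial Consonant Epenthesis: [umimediv] → [tumimediv]
B Medial Vowel Deletion: [tumimediv] → [tmmedv]
C Palatal Assibilation: no change — [tmmedv]
D Final Devoicing: [tmmedv] → [tmmedf]
E Progressive Voicing Assimilation: [tmmedf] → [tmmedv]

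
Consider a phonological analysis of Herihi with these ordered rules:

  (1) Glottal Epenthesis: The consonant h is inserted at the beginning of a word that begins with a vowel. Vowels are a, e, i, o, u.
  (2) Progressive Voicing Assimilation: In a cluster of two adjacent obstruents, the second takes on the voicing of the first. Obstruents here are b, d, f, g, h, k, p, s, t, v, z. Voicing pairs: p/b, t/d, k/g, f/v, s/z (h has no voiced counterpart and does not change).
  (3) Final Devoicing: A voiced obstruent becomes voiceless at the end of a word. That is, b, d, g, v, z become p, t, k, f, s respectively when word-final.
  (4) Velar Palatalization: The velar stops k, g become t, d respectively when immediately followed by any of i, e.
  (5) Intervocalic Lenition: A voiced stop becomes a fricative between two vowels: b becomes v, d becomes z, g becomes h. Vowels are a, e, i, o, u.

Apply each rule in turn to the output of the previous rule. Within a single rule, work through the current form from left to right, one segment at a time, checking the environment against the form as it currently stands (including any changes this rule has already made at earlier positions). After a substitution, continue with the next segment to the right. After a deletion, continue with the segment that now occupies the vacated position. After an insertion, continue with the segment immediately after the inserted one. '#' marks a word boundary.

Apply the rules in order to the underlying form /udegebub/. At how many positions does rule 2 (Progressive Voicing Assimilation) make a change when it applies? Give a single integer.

(1) Glottal Epenthesis: [udegebub] → [hudegebub]
(2) Progressive Voicing Assimilation: no change — [hudegebub]
(3) Final Devoicing: [hudegebub] → [hudegebup]
(4) Velar Palatalization: [hudegebup] → [hudedebup]
(5) Intervocalic Lenition: [hudedebup] → [huzezevup]
Rule 2 changed 0 position(s).

0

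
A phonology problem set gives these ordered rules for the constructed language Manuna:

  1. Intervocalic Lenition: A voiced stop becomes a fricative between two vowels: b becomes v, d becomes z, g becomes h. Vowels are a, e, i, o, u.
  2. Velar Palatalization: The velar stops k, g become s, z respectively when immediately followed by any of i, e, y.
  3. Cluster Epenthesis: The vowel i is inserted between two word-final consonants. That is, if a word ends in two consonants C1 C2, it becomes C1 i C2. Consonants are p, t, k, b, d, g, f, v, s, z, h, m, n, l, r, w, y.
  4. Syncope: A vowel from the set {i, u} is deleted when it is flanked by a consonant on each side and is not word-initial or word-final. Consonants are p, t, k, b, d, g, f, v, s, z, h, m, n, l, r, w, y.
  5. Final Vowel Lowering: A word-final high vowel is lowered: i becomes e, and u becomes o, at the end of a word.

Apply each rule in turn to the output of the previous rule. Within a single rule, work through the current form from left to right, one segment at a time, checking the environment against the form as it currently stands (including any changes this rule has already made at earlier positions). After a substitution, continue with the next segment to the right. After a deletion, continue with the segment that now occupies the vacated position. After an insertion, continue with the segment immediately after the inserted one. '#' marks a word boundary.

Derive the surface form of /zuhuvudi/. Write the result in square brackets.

1 Intervocalic Lenition: [zuhuvudi] → [zuhuvuzi]
2 Velar Palatalization: no change — [zuhuvuzi]
3 Cluster Epenthesis: no change — [zuhuvuzi]
4 Syncope: [zuhuvuzi] → [zhvzi]
5 Final Vowel Lowering: [zhvzi] → [zhvze]

[zhvze]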